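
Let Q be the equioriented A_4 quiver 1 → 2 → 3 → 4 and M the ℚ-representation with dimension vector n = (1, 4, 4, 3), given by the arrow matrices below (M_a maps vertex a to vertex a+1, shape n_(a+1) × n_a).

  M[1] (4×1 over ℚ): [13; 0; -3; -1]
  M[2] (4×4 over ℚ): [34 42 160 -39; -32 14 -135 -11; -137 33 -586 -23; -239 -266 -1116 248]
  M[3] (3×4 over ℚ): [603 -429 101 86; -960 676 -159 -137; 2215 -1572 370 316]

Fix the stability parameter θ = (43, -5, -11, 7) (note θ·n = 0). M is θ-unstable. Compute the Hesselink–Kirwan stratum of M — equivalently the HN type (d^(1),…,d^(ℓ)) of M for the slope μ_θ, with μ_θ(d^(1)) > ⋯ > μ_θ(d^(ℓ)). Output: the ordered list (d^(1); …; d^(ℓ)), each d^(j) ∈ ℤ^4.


Via rank(M_{q-1}∘⋯∘M_p): M ≅ I[1,4], I[2,3], I[2,4]^2.
μ_θ-semistable layers: μ^(1)=17/2; μ^(2)=7; μ^(3)=-8

((1, 1, 1, 1); (0, 0, 0, 2); (0, 3, 3, 0))


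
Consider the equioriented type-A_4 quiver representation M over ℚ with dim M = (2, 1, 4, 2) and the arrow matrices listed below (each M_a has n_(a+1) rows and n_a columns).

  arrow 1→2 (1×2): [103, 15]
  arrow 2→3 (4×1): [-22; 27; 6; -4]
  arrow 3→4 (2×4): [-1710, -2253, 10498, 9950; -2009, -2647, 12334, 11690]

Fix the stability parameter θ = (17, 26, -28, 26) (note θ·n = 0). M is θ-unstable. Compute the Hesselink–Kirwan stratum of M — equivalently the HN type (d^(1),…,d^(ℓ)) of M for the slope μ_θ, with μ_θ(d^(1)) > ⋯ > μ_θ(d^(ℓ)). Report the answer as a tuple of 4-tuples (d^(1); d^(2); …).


Interval decomposition of M: I[1,1], I[1,4], I[3,3]^2, I[3,4].
HN type (ℓ=4): μ^(1)=26; μ^(2)=17; μ^(3)=5; μ^(4)=-28

((0, 0, 0, 2); (1, 0, 0, 0); (1, 1, 1, 0); (0, 0, 3, 0))


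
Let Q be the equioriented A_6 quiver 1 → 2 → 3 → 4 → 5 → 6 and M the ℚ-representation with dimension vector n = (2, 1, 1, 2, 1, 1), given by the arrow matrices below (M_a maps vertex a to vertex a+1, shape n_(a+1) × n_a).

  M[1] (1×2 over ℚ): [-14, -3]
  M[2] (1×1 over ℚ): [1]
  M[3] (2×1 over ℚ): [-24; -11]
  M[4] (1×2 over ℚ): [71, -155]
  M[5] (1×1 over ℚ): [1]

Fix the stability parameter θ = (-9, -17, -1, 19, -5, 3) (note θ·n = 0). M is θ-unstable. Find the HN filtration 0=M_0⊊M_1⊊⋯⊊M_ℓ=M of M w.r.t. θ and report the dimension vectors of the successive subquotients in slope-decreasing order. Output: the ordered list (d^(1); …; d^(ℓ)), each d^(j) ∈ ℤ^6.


Via rank(M_{q-1}∘⋯∘M_p): M ≅ I[1,1], I[1,6], I[4,4].
μ_θ-semistable layers: μ^(1)=19; μ^(2)=17/3; μ^(3)=-1; μ^(4)=-9; μ^(5)=-13

((0, 0, 0, 1, 0, 0); (0, 0, 0, 1, 1, 1); (0, 0, 1, 0, 0, 0); (1, 0, 0, 0, 0, 0); (1, 1, 0, 0, 0, 0))


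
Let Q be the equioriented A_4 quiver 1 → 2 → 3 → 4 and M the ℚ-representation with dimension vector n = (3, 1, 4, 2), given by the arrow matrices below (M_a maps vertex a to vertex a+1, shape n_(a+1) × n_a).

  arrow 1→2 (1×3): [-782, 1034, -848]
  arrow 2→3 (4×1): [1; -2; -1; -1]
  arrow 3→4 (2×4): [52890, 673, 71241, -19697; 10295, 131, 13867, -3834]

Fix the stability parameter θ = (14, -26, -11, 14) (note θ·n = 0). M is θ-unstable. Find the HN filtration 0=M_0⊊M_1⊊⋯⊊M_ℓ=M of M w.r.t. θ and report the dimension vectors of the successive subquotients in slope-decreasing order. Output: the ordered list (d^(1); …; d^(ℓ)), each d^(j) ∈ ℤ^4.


Via rank(M_{q-1}∘⋯∘M_p): M ≅ I[1,1]^2, I[1,3], I[3,3], I[3,4]^2.
μ_θ-semistable layers: μ^(1)=14; μ^(2)=-23/3; μ^(3)=-11

((2, 0, 0, 2); (1, 1, 1, 0); (0, 0, 3, 0))


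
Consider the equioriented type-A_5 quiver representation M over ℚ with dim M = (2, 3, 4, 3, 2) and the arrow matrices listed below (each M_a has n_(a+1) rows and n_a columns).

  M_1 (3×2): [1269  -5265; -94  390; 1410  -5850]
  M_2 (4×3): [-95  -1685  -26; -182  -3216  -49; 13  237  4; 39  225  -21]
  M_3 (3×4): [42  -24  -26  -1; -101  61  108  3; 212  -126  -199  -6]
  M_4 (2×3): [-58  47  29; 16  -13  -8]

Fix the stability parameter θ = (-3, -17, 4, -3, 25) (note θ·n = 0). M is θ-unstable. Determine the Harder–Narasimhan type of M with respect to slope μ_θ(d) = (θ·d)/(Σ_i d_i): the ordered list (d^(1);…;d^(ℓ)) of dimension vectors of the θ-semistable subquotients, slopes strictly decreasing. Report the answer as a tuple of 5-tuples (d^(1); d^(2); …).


Interval decomposition of M: I[1,1], I[1,5], I[2,4], I[2,5], I[3,3].
HN type (ℓ=6): μ^(1)=25; μ^(2)=4; μ^(3)=1/2; μ^(4)=-3; μ^(5)=-10; μ^(6)=-17

((0, 0, 0, 0, 2); (0, 0, 1, 0, 0); (0, 0, 3, 3, 0); (1, 0, 0, 0, 0); (1, 1, 0, 0, 0); (0, 2, 0, 0, 0))


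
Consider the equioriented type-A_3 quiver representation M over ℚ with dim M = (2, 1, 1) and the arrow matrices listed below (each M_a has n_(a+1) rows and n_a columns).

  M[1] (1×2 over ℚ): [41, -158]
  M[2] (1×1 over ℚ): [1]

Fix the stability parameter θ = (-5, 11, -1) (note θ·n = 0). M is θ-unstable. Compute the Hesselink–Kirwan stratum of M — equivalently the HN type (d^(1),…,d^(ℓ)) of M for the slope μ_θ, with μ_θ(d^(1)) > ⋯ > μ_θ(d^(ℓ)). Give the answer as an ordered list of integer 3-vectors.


Via rank(M_{q-1}∘⋯∘M_p): M ≅ I[1,1], I[1,3].
μ_θ-semistable layers: μ^(1)=5; μ^(2)=-5

((0, 1, 1); (2, 0, 0))


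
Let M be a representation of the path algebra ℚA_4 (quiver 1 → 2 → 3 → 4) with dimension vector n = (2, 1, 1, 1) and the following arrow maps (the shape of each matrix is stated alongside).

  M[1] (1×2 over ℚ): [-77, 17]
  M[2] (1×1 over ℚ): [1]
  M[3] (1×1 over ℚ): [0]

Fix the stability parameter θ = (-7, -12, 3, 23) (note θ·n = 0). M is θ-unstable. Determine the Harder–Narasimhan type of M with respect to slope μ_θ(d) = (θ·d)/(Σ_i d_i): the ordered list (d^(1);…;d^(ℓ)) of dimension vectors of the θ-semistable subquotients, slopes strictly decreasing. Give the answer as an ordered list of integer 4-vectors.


Interval decomposition of M: I[1,1], I[1,3], I[4,4].
HN type (ℓ=4): μ^(1)=23; μ^(2)=3; μ^(3)=-7; μ^(4)=-19/2

((0, 0, 0, 1); (0, 0, 1, 0); (1, 0, 0, 0); (1, 1, 0, 0))


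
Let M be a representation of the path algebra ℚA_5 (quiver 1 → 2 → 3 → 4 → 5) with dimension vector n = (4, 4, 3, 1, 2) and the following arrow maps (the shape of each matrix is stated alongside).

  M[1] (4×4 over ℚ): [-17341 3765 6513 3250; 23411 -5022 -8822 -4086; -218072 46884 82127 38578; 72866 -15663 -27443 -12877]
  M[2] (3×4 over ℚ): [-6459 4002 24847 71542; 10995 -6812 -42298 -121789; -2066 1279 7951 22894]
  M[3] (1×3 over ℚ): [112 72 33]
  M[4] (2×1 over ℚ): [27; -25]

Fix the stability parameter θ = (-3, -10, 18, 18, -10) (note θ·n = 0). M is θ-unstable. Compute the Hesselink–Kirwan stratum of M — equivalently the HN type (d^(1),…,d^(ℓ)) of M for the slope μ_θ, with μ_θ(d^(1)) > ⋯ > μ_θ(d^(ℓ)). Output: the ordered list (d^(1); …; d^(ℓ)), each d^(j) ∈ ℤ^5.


Barcode: M ≅ I[1,2], I[1,3]^2, I[1,5], I[5,5]. HN layers by μ_θ (4 steps, strictly decreasing):
  μ^(1)=18; μ^(2)=26/3; μ^(3)=-13/2; μ^(4)=-10

((0, 0, 2, 0, 0); (0, 0, 1, 1, 1); (4, 4, 0, 0, 0); (0, 0, 0, 0, 1))


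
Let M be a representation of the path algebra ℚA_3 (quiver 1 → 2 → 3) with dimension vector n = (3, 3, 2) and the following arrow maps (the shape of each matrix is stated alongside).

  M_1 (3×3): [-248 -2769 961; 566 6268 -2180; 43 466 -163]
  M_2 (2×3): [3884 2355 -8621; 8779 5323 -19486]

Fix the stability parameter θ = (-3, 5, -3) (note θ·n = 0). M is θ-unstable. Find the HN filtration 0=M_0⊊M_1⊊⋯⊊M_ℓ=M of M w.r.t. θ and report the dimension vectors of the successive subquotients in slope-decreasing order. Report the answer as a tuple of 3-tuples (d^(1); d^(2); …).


Barcode: M ≅ I[1,2], I[1,3]^2. HN layers by μ_θ (3 steps, strictly decreasing):
  μ^(1)=5; μ^(2)=1; μ^(3)=-3

((0, 1, 0); (0, 2, 2); (3, 0, 0))


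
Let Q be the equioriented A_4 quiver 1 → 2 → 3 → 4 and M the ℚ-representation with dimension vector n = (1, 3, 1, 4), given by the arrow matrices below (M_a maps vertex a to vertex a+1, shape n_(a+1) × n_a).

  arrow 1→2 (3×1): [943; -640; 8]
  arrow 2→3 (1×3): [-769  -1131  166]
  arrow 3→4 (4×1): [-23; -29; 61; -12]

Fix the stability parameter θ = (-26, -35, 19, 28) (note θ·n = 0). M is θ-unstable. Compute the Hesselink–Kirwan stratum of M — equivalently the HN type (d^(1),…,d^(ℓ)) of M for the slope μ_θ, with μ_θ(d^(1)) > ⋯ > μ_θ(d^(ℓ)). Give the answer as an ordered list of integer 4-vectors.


Interval decomposition of M: I[1,4], I[2,2]^2, I[4,4]^3.
HN type (ℓ=4): μ^(1)=28; μ^(2)=19; μ^(3)=-61/2; μ^(4)=-35

((0, 0, 0, 4); (0, 0, 1, 0); (1, 1, 0, 0); (0, 2, 0, 0))


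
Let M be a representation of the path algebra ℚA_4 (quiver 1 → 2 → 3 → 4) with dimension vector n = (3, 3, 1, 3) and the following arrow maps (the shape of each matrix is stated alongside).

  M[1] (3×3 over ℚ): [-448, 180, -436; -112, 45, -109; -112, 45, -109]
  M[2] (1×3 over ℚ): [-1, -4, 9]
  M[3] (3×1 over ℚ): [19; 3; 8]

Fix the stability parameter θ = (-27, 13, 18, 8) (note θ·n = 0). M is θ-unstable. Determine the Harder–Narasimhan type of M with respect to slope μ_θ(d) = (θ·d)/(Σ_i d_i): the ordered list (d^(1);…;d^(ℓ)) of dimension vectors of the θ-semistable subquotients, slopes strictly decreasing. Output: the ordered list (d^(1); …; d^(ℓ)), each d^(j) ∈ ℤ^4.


Via rank(M_{q-1}∘⋯∘M_p): M ≅ I[1,1]^2, I[1,4], I[2,2]^2, I[4,4]^2.
μ_θ-semistable layers: μ^(1)=13; μ^(2)=8; μ^(3)=-27

((0, 3, 1, 1); (0, 0, 0, 2); (3, 0, 0, 0))


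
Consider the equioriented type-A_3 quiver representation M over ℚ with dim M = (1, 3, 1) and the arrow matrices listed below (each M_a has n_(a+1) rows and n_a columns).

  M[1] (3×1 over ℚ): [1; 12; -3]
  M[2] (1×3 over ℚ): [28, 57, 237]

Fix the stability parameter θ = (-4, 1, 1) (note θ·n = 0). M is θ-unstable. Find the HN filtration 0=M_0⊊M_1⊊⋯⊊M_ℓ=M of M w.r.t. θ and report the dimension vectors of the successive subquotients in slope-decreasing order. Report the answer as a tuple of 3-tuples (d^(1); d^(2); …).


Via rank(M_{q-1}∘⋯∘M_p): M ≅ I[1,3], I[2,2]^2.
μ_θ-semistable layers: μ^(1)=1; μ^(2)=-4

((0, 3, 1); (1, 0, 0))


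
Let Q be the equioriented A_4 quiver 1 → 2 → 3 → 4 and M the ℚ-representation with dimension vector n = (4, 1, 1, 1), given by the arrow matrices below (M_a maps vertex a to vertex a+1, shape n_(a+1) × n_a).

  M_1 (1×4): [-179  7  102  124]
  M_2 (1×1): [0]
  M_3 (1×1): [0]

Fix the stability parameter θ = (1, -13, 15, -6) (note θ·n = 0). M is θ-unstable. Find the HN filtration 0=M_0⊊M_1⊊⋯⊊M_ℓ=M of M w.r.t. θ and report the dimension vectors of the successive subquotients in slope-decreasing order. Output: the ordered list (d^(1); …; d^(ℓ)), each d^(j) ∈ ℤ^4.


Barcode: M ≅ I[1,1]^3, I[1,2], I[3,3], I[4,4]. HN layers by μ_θ (3 steps, strictly decreasing):
  μ^(1)=15; μ^(2)=1; μ^(3)=-6

((0, 0, 1, 0); (3, 0, 0, 0); (1, 1, 0, 1))


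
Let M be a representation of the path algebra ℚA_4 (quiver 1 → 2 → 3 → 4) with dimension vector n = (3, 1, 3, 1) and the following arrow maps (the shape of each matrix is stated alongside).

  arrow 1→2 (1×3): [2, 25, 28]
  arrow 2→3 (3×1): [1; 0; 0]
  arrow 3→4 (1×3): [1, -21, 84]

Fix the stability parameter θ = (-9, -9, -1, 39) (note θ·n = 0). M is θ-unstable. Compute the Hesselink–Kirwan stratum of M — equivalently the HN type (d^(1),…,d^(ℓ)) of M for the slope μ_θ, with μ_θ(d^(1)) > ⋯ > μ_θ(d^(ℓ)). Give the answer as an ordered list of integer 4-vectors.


Via rank(M_{q-1}∘⋯∘M_p): M ≅ I[1,1]^2, I[1,4], I[3,3]^2.
μ_θ-semistable layers: μ^(1)=39; μ^(2)=-1; μ^(3)=-9

((0, 0, 0, 1); (0, 0, 3, 0); (3, 1, 0, 0))


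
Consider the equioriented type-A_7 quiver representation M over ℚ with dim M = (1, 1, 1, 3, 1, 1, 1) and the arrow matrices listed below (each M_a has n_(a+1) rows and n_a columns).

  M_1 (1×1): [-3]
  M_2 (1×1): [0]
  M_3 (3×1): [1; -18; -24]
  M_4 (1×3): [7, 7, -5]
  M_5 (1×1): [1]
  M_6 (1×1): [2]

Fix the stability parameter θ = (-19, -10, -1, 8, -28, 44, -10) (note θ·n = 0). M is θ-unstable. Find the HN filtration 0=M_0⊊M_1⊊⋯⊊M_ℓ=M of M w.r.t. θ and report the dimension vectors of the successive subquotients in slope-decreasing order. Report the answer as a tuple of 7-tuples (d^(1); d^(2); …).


Interval decomposition of M: I[1,2], I[3,7], I[4,4]^2.
HN type (ℓ=5): μ^(1)=17; μ^(2)=8; μ^(3)=-7; μ^(4)=-10; μ^(5)=-19

((0, 0, 0, 0, 0, 1, 1); (0, 0, 0, 2, 0, 0, 0); (0, 0, 1, 1, 1, 0, 0); (0, 1, 0, 0, 0, 0, 0); (1, 0, 0, 0, 0, 0, 0))


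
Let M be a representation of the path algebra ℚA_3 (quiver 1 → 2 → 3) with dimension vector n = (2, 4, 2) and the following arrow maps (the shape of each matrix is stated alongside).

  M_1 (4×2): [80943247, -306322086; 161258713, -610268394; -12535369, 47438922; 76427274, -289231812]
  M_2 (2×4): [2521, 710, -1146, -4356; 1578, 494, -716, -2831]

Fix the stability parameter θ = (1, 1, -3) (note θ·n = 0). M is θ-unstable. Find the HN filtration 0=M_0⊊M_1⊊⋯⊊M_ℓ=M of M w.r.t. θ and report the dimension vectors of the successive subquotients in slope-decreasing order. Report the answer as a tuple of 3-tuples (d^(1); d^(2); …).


Via rank(M_{q-1}∘⋯∘M_p): M ≅ I[1,1], I[1,3], I[2,2]^2, I[2,3].
μ_θ-semistable layers: μ^(1)=1; μ^(2)=-1/3; μ^(3)=-1

((1, 2, 0); (1, 1, 1); (0, 1, 1))


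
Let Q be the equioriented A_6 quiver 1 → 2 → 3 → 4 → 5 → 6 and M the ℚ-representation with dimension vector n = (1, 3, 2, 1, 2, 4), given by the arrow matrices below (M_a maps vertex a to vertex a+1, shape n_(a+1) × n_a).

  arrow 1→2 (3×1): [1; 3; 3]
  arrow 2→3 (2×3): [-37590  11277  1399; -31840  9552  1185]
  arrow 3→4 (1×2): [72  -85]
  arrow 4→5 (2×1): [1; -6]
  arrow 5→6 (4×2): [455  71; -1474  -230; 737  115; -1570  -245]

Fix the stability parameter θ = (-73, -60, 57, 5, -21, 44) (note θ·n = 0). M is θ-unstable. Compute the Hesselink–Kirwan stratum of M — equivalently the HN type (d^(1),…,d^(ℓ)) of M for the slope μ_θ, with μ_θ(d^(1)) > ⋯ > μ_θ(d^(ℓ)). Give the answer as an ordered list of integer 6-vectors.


Barcode: M ≅ I[1,6], I[2,2], I[2,3], I[5,6], I[6,6]^2. HN layers by μ_θ (6 steps, strictly decreasing):
  μ^(1)=57; μ^(2)=44; μ^(3)=41/3; μ^(4)=-21; μ^(5)=-60; μ^(6)=-73

((0, 0, 1, 0, 0, 0); (0, 0, 0, 0, 0, 4); (0, 0, 1, 1, 1, 0); (0, 0, 0, 0, 1, 0); (0, 3, 0, 0, 0, 0); (1, 0, 0, 0, 0, 0))


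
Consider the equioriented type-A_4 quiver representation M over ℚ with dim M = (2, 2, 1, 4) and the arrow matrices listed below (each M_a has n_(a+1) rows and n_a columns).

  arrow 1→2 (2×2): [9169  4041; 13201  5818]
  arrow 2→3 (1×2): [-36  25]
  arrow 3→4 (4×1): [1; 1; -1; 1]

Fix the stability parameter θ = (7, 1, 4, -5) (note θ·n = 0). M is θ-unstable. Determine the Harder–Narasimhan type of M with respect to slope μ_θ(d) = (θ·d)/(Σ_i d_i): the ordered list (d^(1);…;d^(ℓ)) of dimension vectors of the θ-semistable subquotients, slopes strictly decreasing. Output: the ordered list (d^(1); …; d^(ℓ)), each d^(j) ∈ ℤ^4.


Barcode: M ≅ I[1,2], I[1,4], I[4,4]^3. HN layers by μ_θ (3 steps, strictly decreasing):
  μ^(1)=4; μ^(2)=7/4; μ^(3)=-5

((1, 1, 0, 0); (1, 1, 1, 1); (0, 0, 0, 3))


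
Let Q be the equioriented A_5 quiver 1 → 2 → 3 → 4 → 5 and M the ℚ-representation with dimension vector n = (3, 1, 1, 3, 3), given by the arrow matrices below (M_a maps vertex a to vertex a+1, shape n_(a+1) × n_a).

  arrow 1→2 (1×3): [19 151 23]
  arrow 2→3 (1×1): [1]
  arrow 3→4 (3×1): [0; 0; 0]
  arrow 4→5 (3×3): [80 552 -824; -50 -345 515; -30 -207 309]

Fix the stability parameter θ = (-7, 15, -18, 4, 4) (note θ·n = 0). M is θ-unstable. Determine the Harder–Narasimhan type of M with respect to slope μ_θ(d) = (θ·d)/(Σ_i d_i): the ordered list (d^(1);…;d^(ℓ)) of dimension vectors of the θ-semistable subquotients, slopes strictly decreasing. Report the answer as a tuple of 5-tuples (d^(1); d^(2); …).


Interval decomposition of M: I[1,1]^2, I[1,3], I[4,4]^2, I[4,5], I[5,5]^2.
HN type (ℓ=3): μ^(1)=4; μ^(2)=-3/2; μ^(3)=-7

((0, 0, 0, 3, 3); (0, 1, 1, 0, 0); (3, 0, 0, 0, 0))


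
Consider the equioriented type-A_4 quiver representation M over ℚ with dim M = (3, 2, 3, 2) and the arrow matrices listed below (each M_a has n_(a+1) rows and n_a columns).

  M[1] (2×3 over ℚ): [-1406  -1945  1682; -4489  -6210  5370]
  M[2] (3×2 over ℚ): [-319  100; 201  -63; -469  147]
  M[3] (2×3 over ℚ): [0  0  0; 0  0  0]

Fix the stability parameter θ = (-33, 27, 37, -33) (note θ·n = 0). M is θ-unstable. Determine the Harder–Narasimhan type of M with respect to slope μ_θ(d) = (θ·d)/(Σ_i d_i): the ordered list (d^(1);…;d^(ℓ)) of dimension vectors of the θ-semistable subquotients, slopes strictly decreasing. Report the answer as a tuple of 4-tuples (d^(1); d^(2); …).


Via rank(M_{q-1}∘⋯∘M_p): M ≅ I[1,1], I[1,3]^2, I[3,3], I[4,4]^2.
μ_θ-semistable layers: μ^(1)=37; μ^(2)=27; μ^(3)=-33

((0, 0, 3, 0); (0, 2, 0, 0); (3, 0, 0, 2))


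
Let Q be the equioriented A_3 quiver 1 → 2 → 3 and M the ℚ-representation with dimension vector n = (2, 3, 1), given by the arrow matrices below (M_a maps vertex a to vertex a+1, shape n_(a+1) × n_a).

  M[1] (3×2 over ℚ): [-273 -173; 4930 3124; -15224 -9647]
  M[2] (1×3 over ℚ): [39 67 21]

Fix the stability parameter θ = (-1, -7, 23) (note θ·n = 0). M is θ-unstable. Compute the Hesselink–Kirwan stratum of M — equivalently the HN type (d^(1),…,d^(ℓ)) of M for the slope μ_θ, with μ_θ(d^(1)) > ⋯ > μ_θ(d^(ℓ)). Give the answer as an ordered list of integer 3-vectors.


Via rank(M_{q-1}∘⋯∘M_p): M ≅ I[1,2], I[1,3], I[2,2].
μ_θ-semistable layers: μ^(1)=23; μ^(2)=-4; μ^(3)=-7

((0, 0, 1); (2, 2, 0); (0, 1, 0))


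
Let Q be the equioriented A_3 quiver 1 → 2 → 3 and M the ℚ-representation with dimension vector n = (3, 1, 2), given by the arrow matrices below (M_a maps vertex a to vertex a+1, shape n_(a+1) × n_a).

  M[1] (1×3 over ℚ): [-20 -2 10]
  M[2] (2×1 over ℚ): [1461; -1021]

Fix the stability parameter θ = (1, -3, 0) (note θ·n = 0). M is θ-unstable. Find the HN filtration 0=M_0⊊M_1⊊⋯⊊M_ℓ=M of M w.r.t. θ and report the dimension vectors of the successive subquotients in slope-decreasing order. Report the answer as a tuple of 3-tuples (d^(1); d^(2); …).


Barcode: M ≅ I[1,1]^2, I[1,3], I[3,3]. HN layers by μ_θ (3 steps, strictly decreasing):
  μ^(1)=1; μ^(2)=0; μ^(3)=-1

((2, 0, 0); (0, 0, 2); (1, 1, 0))


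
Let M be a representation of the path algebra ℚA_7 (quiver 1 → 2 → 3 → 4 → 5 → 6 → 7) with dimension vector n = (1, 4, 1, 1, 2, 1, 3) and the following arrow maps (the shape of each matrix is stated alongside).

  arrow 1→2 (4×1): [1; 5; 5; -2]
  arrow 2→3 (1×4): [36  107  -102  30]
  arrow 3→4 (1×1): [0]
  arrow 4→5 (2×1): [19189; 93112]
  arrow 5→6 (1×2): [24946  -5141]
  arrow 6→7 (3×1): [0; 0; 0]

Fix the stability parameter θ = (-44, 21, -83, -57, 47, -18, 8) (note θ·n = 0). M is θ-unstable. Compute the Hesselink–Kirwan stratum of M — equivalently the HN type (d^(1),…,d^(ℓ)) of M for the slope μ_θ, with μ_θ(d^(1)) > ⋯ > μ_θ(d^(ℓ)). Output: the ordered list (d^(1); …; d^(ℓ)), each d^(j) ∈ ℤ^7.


Via rank(M_{q-1}∘⋯∘M_p): M ≅ I[1,3], I[2,2]^3, I[4,6], I[5,5], I[7,7]^3.
μ_θ-semistable layers: μ^(1)=47; μ^(2)=21; μ^(3)=29/2; μ^(4)=8; μ^(5)=-31; μ^(6)=-44; μ^(7)=-57

((0, 0, 0, 0, 1, 0, 0); (0, 3, 0, 0, 0, 0, 0); (0, 0, 0, 0, 1, 1, 0); (0, 0, 0, 0, 0, 0, 3); (0, 1, 1, 0, 0, 0, 0); (1, 0, 0, 0, 0, 0, 0); (0, 0, 0, 1, 0, 0, 0))


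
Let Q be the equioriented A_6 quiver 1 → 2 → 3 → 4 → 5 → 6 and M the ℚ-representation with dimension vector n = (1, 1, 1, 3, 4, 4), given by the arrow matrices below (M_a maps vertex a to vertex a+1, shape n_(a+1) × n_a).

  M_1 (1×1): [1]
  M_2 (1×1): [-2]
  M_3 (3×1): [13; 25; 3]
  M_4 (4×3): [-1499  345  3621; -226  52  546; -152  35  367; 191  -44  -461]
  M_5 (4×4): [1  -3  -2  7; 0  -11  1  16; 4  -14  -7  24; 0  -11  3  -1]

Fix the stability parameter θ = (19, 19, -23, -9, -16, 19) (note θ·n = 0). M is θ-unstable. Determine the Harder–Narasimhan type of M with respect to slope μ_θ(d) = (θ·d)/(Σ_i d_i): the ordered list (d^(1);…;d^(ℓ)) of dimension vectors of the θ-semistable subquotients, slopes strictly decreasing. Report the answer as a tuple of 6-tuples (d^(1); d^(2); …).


Interval decomposition of M: I[1,6], I[4,6]^2, I[5,6].
HN type (ℓ=4): μ^(1)=19; μ^(2)=-2; μ^(3)=-25/2; μ^(4)=-16

((0, 0, 0, 0, 0, 4); (1, 1, 1, 1, 1, 0); (0, 0, 0, 2, 2, 0); (0, 0, 0, 0, 1, 0))


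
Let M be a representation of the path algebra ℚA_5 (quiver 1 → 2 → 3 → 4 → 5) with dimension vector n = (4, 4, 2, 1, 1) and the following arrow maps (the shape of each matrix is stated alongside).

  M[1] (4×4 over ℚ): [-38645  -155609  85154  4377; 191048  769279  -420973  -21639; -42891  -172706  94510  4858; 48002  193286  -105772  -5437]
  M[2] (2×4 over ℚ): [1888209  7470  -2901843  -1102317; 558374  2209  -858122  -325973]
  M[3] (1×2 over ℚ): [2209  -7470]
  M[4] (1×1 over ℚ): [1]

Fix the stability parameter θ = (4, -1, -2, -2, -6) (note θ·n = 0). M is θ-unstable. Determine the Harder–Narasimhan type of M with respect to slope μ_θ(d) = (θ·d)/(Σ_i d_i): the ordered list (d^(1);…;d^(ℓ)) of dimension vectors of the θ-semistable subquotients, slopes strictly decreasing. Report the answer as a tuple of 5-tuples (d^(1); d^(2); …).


Barcode: M ≅ I[1,2]^2, I[1,3], I[1,5]. HN layers by μ_θ (3 steps, strictly decreasing):
  μ^(1)=3/2; μ^(2)=1/3; μ^(3)=-7/5

((2, 2, 0, 0, 0); (1, 1, 1, 0, 0); (1, 1, 1, 1, 1))


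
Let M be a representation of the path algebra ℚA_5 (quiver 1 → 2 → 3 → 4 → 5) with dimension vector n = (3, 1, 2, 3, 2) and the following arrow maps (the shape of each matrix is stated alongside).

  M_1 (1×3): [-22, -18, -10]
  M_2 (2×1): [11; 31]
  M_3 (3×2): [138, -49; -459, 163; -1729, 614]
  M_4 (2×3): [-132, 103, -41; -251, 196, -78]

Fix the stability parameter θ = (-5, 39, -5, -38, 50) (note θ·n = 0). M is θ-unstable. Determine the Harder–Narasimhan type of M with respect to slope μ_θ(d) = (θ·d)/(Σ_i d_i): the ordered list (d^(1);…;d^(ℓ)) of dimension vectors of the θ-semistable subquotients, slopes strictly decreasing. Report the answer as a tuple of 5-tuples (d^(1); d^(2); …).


Interval decomposition of M: I[1,1]^2, I[1,5], I[3,4], I[4,5].
HN type (ℓ=5): μ^(1)=50; μ^(2)=-4/3; μ^(3)=-5; μ^(4)=-43/2; μ^(5)=-38

((0, 0, 0, 0, 2); (0, 1, 1, 1, 0); (3, 0, 0, 0, 0); (0, 0, 1, 1, 0); (0, 0, 0, 1, 0))


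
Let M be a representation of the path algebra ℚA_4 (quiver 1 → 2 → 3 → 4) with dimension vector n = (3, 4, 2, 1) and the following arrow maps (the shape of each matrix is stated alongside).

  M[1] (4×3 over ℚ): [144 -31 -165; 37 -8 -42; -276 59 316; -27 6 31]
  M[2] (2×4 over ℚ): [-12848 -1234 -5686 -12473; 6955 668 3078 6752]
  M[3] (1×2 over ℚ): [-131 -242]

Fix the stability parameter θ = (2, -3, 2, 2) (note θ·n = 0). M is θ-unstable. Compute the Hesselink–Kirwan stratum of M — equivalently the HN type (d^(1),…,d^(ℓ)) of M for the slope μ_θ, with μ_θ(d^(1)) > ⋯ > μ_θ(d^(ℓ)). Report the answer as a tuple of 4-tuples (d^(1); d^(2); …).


Barcode: M ≅ I[1,2], I[1,3], I[1,4], I[2,2]. HN layers by μ_θ (3 steps, strictly decreasing):
  μ^(1)=2; μ^(2)=-1/2; μ^(3)=-3

((0, 0, 2, 1); (3, 3, 0, 0); (0, 1, 0, 0))


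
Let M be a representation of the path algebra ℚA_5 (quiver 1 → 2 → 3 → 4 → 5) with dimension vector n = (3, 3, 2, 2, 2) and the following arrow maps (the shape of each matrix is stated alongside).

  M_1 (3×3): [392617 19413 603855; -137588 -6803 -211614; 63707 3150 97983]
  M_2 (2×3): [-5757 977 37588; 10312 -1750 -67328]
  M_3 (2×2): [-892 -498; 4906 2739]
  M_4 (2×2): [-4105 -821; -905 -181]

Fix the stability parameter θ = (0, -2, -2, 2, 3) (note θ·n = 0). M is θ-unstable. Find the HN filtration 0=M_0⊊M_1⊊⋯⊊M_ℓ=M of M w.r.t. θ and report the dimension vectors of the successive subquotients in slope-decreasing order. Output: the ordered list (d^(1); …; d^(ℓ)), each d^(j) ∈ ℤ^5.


Interval decomposition of M: I[1,1], I[1,3], I[1,5], I[2,2], I[4,4], I[5,5].
HN type (ℓ=5): μ^(1)=3; μ^(2)=2; μ^(3)=0; μ^(4)=-4/3; μ^(5)=-2

((0, 0, 0, 0, 2); (0, 0, 0, 2, 0); (1, 0, 0, 0, 0); (2, 2, 2, 0, 0); (0, 1, 0, 0, 0))


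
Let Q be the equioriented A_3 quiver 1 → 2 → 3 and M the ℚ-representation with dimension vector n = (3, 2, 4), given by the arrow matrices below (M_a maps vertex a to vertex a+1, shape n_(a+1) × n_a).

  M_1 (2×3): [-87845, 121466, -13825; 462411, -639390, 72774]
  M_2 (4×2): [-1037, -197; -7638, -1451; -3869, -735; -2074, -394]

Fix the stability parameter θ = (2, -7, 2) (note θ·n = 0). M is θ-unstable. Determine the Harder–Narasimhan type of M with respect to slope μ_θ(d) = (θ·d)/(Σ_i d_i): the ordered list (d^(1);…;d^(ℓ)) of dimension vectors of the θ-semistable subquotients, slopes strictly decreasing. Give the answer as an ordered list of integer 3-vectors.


Via rank(M_{q-1}∘⋯∘M_p): M ≅ I[1,1], I[1,3]^2, I[3,3]^2.
μ_θ-semistable layers: μ^(1)=2; μ^(2)=-5/2

((1, 0, 4); (2, 2, 0))


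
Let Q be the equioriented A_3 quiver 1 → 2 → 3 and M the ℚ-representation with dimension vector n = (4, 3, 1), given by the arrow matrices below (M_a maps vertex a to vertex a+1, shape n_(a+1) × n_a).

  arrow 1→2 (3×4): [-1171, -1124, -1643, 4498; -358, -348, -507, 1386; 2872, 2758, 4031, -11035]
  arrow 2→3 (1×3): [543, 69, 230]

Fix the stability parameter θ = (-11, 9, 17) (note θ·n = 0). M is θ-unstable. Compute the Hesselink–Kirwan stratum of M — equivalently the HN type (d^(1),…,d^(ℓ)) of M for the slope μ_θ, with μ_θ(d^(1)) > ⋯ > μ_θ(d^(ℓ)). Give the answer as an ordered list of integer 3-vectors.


Barcode: M ≅ I[1,1], I[1,2]^2, I[1,3]. HN layers by μ_θ (3 steps, strictly decreasing):
  μ^(1)=17; μ^(2)=9; μ^(3)=-11

((0, 0, 1); (0, 3, 0); (4, 0, 0))


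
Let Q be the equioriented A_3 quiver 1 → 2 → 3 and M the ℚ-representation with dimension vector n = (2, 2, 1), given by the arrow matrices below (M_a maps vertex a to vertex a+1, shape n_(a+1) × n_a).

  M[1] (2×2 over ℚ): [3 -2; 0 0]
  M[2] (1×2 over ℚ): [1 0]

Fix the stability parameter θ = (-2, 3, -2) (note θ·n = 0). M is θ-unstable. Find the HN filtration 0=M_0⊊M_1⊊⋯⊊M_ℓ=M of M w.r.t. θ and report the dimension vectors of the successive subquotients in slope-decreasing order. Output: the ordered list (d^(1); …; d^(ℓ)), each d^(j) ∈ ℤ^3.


Interval decomposition of M: I[1,1], I[1,3], I[2,2].
HN type (ℓ=3): μ^(1)=3; μ^(2)=1/2; μ^(3)=-2

((0, 1, 0); (0, 1, 1); (2, 0, 0))


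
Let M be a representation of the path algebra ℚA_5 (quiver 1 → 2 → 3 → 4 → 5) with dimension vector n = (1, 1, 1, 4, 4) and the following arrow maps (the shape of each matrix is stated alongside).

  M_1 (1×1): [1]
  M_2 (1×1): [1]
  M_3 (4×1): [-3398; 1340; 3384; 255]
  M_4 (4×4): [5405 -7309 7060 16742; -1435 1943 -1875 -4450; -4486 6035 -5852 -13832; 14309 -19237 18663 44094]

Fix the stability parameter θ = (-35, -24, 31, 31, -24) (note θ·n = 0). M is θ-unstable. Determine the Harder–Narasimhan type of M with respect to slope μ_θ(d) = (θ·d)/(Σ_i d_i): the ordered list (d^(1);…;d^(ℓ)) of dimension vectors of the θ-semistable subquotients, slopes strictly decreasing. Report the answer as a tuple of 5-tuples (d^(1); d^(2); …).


Interval decomposition of M: I[1,4], I[4,5]^3, I[5,5].
HN type (ℓ=4): μ^(1)=31; μ^(2)=7/2; μ^(3)=-24; μ^(4)=-35

((0, 0, 1, 1, 0); (0, 0, 0, 3, 3); (0, 1, 0, 0, 1); (1, 0, 0, 0, 0))


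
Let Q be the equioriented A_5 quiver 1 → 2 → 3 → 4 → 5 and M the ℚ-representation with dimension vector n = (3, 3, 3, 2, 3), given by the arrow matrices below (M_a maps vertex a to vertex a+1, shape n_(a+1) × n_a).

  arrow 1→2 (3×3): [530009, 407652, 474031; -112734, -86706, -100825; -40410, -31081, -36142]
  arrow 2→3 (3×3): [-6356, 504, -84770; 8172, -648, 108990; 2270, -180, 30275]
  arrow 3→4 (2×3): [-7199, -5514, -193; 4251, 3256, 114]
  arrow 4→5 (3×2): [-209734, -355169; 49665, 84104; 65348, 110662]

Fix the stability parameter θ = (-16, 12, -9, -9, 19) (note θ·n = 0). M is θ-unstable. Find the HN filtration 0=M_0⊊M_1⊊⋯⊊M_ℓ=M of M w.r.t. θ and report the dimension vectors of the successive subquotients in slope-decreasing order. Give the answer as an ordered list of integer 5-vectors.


Barcode: M ≅ I[1,2]^2, I[1,5], I[3,3], I[3,5], I[5,5]. HN layers by μ_θ (5 steps, strictly decreasing):
  μ^(1)=19; μ^(2)=12; μ^(3)=-2; μ^(4)=-9; μ^(5)=-16

((0, 0, 0, 0, 3); (0, 2, 0, 0, 0); (0, 1, 1, 1, 0); (0, 0, 2, 1, 0); (3, 0, 0, 0, 0))


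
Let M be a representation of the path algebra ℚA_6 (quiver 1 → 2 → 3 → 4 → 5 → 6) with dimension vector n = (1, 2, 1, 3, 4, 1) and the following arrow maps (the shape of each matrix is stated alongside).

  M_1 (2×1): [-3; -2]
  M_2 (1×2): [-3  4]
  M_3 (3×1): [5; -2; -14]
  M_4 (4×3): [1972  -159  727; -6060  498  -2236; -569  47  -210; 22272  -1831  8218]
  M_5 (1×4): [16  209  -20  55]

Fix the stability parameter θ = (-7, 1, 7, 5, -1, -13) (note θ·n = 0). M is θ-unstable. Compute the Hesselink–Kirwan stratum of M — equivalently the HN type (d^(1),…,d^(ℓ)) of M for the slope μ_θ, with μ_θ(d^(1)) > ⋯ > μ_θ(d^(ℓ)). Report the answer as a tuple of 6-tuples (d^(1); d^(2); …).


Via rank(M_{q-1}∘⋯∘M_p): M ≅ I[1,6], I[2,2], I[4,5]^2, I[5,5].
μ_θ-semistable layers: μ^(1)=2; μ^(2)=1; μ^(3)=-1/5; μ^(4)=-1; μ^(5)=-7

((0, 0, 0, 2, 2, 0); (0, 1, 0, 0, 0, 0); (0, 1, 1, 1, 1, 1); (0, 0, 0, 0, 1, 0); (1, 0, 0, 0, 0, 0))


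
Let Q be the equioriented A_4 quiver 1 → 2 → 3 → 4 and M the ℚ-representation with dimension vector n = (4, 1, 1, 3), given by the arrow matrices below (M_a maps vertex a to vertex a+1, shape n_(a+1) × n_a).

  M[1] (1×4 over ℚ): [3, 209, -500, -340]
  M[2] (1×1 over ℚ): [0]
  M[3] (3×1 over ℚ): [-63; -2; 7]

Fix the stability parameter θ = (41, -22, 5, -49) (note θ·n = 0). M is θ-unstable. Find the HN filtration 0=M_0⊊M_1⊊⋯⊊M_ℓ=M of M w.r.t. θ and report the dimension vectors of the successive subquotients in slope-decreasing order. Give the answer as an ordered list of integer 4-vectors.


Barcode: M ≅ I[1,1]^3, I[1,2], I[3,4], I[4,4]^2. HN layers by μ_θ (4 steps, strictly decreasing):
  μ^(1)=41; μ^(2)=19/2; μ^(3)=-22; μ^(4)=-49

((3, 0, 0, 0); (1, 1, 0, 0); (0, 0, 1, 1); (0, 0, 0, 2))


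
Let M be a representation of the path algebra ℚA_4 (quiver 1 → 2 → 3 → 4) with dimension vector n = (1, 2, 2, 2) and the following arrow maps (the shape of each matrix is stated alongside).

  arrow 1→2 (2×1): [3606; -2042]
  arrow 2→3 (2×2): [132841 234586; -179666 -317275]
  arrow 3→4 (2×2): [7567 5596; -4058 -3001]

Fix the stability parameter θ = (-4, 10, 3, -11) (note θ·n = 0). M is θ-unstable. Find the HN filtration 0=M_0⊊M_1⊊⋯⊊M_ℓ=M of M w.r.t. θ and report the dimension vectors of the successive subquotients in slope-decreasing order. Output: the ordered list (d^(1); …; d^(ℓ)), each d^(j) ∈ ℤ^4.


Interval decomposition of M: I[1,4], I[2,4].
HN type (ℓ=2): μ^(1)=2/3; μ^(2)=-4

((0, 2, 2, 2); (1, 0, 0, 0))


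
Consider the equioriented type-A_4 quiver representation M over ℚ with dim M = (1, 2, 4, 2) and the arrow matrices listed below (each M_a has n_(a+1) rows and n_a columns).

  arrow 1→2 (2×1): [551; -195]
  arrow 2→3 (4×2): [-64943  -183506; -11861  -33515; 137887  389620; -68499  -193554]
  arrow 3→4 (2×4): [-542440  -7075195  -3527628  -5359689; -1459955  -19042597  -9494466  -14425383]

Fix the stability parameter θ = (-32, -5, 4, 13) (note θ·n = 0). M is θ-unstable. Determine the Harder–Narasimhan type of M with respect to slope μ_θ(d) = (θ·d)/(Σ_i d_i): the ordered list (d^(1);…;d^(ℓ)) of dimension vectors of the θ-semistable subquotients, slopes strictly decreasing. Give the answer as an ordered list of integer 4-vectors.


Interval decomposition of M: I[1,4], I[2,4], I[3,3]^2.
HN type (ℓ=4): μ^(1)=13; μ^(2)=4; μ^(3)=-5; μ^(4)=-32

((0, 0, 0, 2); (0, 0, 4, 0); (0, 2, 0, 0); (1, 0, 0, 0))


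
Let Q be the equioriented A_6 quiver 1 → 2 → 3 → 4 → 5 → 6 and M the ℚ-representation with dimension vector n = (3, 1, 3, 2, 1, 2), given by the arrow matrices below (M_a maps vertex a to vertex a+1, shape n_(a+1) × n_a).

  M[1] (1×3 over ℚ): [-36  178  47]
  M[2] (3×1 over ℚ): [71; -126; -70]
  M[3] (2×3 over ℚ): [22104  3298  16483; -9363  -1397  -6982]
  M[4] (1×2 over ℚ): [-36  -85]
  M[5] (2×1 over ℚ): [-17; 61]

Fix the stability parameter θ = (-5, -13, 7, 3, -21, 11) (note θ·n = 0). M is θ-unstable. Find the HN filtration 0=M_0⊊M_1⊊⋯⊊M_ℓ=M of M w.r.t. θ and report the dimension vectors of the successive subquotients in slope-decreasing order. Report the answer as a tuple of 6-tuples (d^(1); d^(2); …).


Barcode: M ≅ I[1,1]^2, I[1,6], I[3,3], I[3,4], I[6,6]. HN layers by μ_θ (6 steps, strictly decreasing):
  μ^(1)=11; μ^(2)=7; μ^(3)=5; μ^(4)=-11/3; μ^(5)=-5; μ^(6)=-9

((0, 0, 0, 0, 0, 2); (0, 0, 1, 0, 0, 0); (0, 0, 1, 1, 0, 0); (0, 0, 1, 1, 1, 0); (2, 0, 0, 0, 0, 0); (1, 1, 0, 0, 0, 0))


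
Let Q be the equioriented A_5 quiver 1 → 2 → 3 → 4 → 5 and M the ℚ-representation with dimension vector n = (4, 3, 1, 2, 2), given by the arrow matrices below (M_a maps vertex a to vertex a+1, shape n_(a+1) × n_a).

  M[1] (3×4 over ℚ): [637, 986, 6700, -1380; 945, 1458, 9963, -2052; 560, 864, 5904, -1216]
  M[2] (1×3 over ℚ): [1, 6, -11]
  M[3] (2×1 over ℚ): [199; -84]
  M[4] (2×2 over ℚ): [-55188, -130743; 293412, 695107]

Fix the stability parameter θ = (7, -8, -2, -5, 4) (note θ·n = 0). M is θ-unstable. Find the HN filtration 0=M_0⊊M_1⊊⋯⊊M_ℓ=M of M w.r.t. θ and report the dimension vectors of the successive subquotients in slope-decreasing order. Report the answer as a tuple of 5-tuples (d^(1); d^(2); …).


Via rank(M_{q-1}∘⋯∘M_p): M ≅ I[1,1]^2, I[1,2], I[1,4], I[2,2], I[4,5], I[5,5].
μ_θ-semistable layers: μ^(1)=7; μ^(2)=4; μ^(3)=-1/2; μ^(4)=-2; μ^(5)=-5; μ^(6)=-8

((2, 0, 0, 0, 0); (0, 0, 0, 0, 2); (1, 1, 0, 0, 0); (1, 1, 1, 1, 0); (0, 0, 0, 1, 0); (0, 1, 0, 0, 0))


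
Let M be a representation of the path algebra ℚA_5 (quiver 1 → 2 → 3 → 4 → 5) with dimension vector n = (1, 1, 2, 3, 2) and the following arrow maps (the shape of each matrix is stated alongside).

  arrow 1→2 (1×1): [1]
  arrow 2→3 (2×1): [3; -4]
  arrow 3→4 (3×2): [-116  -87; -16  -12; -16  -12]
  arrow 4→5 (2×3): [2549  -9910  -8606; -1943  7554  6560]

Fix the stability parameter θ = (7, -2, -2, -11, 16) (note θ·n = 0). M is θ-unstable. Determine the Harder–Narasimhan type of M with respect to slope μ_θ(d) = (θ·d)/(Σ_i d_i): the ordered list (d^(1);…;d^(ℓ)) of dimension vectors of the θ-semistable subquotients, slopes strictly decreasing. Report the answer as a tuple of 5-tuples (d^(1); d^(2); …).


Via rank(M_{q-1}∘⋯∘M_p): M ≅ I[1,3], I[3,5], I[4,4], I[4,5].
μ_θ-semistable layers: μ^(1)=16; μ^(2)=1; μ^(3)=-13/2; μ^(4)=-11

((0, 0, 0, 0, 2); (1, 1, 1, 0, 0); (0, 0, 1, 1, 0); (0, 0, 0, 2, 0))


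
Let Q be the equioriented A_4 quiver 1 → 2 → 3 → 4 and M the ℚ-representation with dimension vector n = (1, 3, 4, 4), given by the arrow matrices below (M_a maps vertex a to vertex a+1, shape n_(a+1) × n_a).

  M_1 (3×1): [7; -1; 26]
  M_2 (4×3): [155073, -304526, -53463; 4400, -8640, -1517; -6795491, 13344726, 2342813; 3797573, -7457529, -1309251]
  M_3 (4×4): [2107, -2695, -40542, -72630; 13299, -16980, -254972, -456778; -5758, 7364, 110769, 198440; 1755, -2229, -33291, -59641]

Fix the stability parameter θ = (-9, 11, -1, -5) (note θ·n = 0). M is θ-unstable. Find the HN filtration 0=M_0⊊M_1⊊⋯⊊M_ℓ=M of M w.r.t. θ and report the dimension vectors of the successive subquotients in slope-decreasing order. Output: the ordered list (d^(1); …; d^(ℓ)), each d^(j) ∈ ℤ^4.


Via rank(M_{q-1}∘⋯∘M_p): M ≅ I[1,4], I[2,4]^2, I[3,4].
μ_θ-semistable layers: μ^(1)=5/3; μ^(2)=-3; μ^(3)=-9

((0, 3, 3, 3); (0, 0, 1, 1); (1, 0, 0, 0))


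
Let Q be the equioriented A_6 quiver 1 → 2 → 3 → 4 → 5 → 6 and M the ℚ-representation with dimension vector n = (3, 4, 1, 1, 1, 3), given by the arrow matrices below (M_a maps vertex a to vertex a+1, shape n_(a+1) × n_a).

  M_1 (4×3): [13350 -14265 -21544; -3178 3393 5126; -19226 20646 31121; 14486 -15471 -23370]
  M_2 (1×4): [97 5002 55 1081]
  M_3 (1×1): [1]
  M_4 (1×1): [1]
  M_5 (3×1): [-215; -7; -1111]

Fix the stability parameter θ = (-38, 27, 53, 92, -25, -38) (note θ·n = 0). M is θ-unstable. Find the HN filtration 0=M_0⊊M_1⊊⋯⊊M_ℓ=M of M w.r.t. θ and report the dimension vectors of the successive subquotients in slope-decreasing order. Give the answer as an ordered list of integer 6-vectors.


Barcode: M ≅ I[1,1], I[1,2], I[1,6], I[2,2]^2, I[6,6]^2. HN layers by μ_θ (3 steps, strictly decreasing):
  μ^(1)=27; μ^(2)=109/5; μ^(3)=-38

((0, 3, 0, 0, 0, 0); (0, 1, 1, 1, 1, 1); (3, 0, 0, 0, 0, 2))


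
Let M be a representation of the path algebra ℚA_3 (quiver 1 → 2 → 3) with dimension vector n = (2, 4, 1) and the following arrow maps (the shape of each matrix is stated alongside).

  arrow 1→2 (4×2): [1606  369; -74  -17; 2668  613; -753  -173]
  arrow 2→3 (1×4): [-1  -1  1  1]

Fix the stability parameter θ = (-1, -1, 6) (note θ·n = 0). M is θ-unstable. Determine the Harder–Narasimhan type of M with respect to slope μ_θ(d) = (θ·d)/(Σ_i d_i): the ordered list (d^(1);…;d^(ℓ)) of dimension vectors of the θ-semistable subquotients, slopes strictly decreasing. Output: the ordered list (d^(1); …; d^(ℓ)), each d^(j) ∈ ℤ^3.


Barcode: M ≅ I[1,2], I[1,3], I[2,2]^2. HN layers by μ_θ (2 steps, strictly decreasing):
  μ^(1)=6; μ^(2)=-1

((0, 0, 1); (2, 4, 0))


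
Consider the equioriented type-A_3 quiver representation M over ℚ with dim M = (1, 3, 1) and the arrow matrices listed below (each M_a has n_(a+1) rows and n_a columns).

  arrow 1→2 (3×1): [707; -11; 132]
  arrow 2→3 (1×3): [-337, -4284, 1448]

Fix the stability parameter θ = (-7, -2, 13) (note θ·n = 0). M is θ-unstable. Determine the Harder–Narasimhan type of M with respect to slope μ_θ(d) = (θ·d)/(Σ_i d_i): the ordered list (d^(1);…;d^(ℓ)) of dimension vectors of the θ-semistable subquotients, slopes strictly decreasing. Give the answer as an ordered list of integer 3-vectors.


Via rank(M_{q-1}∘⋯∘M_p): M ≅ I[1,3], I[2,2]^2.
μ_θ-semistable layers: μ^(1)=13; μ^(2)=-2; μ^(3)=-7

((0, 0, 1); (0, 3, 0); (1, 0, 0))


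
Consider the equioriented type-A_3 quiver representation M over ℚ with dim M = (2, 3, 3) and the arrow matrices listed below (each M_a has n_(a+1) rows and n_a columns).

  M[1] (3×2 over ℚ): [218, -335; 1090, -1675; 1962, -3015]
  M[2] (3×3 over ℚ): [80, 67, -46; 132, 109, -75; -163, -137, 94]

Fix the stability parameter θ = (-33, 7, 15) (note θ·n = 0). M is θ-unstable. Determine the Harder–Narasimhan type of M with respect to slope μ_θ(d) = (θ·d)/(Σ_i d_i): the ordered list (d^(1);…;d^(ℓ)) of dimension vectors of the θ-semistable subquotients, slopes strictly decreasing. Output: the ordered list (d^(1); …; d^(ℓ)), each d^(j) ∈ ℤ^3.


Via rank(M_{q-1}∘⋯∘M_p): M ≅ I[1,1], I[1,3], I[2,3]^2.
μ_θ-semistable layers: μ^(1)=15; μ^(2)=7; μ^(3)=-33

((0, 0, 3); (0, 3, 0); (2, 0, 0))
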